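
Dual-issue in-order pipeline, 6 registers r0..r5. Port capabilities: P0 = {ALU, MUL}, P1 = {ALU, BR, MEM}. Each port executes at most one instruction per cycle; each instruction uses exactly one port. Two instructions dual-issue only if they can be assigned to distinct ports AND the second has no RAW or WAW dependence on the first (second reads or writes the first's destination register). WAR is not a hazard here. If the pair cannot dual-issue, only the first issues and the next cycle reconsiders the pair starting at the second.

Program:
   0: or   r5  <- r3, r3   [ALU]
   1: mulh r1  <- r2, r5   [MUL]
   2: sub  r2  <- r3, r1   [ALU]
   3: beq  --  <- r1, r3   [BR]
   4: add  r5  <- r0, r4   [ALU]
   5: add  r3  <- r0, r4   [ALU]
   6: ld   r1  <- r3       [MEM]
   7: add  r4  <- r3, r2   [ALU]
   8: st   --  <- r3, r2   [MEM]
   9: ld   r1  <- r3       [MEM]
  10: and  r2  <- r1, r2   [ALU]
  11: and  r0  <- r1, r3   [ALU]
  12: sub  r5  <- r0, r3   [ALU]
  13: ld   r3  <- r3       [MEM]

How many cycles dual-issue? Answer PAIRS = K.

PAIRS = 5

t=0 i0:or.ALU ; RAW r5
t=1 i1:mulh.MUL ; RAW r1
t=2 i2/i3:sub.ALU;beq.BR ; 2-wide
t=3 i4/i5:add.ALU;add.ALU ; 2-wide
t=4 i6/i7:ld.MEM;add.ALU ; 2-wide
t=5 i8:st.MEM ; no-port MEM/MEM
t=6 i9:ld.MEM ; RAW r1
t=7 i10/i11:and.ALU;and.ALU ; 2-wide
t=8 i12/i13:sub.ALU;ld.MEM ; 2-wide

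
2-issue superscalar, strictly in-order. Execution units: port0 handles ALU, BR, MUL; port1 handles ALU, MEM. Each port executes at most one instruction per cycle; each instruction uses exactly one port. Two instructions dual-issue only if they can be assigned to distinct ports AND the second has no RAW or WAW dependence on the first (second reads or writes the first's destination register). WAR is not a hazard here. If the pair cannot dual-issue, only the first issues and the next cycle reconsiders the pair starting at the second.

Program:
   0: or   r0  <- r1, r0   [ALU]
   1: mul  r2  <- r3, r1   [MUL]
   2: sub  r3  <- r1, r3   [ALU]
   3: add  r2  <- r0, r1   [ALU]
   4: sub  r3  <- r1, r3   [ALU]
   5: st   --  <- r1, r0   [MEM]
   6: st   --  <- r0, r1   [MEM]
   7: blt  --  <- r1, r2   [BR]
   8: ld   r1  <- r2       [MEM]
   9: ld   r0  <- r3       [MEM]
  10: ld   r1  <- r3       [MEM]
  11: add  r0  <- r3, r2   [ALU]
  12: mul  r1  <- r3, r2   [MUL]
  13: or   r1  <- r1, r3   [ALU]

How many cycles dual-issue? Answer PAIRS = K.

PAIRS = 5

[0] i0,i1  or.ALU+mul.MUL  -- 2-wide
[1] i2,i3  sub.ALU+add.ALU  -- 2-wide
[2] i4,i5  sub.ALU+st.MEM  -- 2-wide
[3] i6,i7  st.MEM+blt.BR  -- 2-wide
[4] i8  ld.MEM  -- no-port MEM/MEM
[5] i9  ld.MEM  -- no-port MEM/MEM
[6] i10,i11  ld.MEM+add.ALU  -- 2-wide
[7] i12  mul.MUL  -- RAW+WAW r1
[8] i13  or.ALU  -- tail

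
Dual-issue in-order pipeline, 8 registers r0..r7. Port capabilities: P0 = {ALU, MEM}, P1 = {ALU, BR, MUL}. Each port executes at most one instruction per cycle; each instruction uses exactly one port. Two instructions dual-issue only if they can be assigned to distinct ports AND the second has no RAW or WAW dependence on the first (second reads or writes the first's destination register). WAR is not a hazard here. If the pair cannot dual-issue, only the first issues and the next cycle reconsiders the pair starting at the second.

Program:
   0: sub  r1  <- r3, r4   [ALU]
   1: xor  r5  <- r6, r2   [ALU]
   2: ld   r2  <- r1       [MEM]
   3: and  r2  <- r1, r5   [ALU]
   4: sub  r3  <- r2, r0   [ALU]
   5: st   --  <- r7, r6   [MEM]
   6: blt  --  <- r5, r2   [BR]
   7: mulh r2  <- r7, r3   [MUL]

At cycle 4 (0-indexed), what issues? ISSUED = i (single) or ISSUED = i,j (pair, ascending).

t=0 i0+i1:sub;xor ; dual
t=1 i2:ld ; WAW r2
t=2 i3:and ; RAW r2
t=3 i4+i5:sub;st ; dual
t=4 i6:blt ; no-port BR/MUL
t=5 i7:mulh ; tail

ISSUED = 6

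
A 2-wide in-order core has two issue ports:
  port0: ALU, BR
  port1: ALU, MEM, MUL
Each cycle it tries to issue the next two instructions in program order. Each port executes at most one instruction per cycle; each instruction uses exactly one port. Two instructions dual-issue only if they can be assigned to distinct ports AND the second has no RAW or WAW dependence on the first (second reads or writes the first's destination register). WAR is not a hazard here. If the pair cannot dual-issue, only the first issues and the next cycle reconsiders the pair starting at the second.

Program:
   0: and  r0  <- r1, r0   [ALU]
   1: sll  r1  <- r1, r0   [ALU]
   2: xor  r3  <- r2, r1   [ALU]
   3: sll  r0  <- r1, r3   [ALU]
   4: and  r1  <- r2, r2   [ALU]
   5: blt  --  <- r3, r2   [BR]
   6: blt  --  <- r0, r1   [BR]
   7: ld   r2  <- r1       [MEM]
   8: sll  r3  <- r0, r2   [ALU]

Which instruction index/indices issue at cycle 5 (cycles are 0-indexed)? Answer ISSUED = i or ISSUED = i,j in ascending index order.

ISSUED = 6,7

#0 head=0: and.ALU i0 RAW r0
#1 head=1: sll.ALU i1 RAW r1
#2 head=2: xor.ALU i2 RAW r3
#3 head=3: sll.ALU/and.ALU i3/i4 dual
#4 head=5: blt.BR i5 no-port BR/BR
#5 head=6: blt.BR/ld.MEM i6/i7 dual
#6 head=8: sll.ALU i8 tail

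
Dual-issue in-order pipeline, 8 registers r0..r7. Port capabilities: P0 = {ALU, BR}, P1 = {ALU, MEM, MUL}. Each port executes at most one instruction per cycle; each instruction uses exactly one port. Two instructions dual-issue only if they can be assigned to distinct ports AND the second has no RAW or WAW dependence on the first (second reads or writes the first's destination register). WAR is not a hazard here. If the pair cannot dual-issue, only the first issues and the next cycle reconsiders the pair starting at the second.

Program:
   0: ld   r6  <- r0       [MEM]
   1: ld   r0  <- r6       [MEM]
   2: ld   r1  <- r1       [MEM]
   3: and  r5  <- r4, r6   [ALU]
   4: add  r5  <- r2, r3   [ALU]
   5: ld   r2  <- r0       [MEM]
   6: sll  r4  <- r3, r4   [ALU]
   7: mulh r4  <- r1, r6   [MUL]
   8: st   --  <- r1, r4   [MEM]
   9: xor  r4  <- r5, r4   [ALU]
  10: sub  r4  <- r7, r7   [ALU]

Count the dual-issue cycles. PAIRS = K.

PAIRS = 3

  cy0 -> i0 (ld.MEM) no-port MEM/MEM
  cy1 -> i1 (ld.MEM) no-port MEM/MEM
  cy2 -> i2+i3 (ld.MEM;and.ALU) pair
  cy3 -> i4+i5 (add.ALU;ld.MEM) pair
  cy4 -> i6 (sll.ALU) WAW r4
  cy5 -> i7 (mulh.MUL) no-port MUL/MEM
  cy6 -> i8+i9 (st.MEM;xor.ALU) pair
  cy7 -> i10 (sub.ALU) tail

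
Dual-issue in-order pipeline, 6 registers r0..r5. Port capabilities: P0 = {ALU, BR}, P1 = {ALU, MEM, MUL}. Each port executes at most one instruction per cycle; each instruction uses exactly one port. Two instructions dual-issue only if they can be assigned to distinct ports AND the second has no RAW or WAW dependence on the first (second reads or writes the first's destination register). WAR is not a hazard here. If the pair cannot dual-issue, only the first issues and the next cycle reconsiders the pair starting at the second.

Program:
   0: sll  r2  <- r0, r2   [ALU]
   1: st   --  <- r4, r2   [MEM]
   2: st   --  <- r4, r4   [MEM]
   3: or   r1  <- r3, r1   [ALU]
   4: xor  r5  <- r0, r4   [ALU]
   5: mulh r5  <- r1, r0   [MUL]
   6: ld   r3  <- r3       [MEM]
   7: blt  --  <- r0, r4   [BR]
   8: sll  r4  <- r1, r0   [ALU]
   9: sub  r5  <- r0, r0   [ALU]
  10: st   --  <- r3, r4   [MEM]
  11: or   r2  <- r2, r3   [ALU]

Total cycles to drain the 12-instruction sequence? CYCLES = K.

CYCLES = 8

c0: i0 sll  RAW r2
c1: i1 st  no-port MEM/MEM
c2: i2&i3 st;or  2-wide
c3: i4 xor  WAW r5
c4: i5 mulh  no-port MUL/MEM
c5: i6&i7 ld;blt  2-wide
c6: i8&i9 sll;sub  2-wide
c7: i10&i11 st;or  2-wide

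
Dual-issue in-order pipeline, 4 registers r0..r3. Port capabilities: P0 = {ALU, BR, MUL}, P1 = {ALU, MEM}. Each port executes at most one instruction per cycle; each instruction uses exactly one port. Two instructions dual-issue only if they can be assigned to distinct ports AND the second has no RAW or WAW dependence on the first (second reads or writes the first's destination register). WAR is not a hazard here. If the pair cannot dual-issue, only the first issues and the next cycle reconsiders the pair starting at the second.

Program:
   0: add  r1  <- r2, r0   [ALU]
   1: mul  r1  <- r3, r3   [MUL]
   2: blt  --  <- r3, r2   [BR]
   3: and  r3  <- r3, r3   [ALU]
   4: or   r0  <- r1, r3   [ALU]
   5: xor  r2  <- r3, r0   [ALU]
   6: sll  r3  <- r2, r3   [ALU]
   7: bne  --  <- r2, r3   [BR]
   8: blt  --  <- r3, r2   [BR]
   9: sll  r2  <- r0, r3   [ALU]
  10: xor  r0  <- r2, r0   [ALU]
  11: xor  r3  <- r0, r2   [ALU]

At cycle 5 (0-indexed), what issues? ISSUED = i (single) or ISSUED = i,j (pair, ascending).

[0] i0  add  -- WAW r1
[1] i1  mul  -- no-port MUL/BR
[2] i2+i3  blt+and  -- 2-wide
[3] i4  or  -- RAW r0
[4] i5  xor  -- RAW r2
[5] i6  sll  -- RAW r3
[6] i7  bne  -- no-port BR/BR
[7] i8+i9  blt+sll  -- 2-wide
[8] i10  xor  -- RAW r0
[9] i11  xor  -- tail

ISSUED = 6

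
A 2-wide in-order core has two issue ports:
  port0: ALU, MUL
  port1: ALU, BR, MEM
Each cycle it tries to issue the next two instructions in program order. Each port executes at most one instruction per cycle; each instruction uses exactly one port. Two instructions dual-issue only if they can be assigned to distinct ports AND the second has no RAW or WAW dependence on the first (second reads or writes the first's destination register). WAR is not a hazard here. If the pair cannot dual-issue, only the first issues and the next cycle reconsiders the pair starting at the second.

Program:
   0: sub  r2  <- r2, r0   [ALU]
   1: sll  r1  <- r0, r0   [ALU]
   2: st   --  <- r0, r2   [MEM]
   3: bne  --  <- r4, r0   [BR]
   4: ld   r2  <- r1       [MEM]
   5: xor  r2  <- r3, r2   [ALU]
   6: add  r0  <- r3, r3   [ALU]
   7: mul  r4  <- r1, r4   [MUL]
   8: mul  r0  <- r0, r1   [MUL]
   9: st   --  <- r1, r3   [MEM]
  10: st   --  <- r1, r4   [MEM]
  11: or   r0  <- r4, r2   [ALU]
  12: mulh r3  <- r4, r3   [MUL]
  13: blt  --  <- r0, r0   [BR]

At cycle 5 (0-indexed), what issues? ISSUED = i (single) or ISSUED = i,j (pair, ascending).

ISSUED = 7

  cy0 -> i0,i1 (sub;sll) pair
  cy1 -> i2 (st) no-port MEM/BR
  cy2 -> i3 (bne) no-port BR/MEM
  cy3 -> i4 (ld) RAW+WAW r2
  cy4 -> i5,i6 (xor;add) pair
  cy5 -> i7 (mul) no-port MUL/MUL
  cy6 -> i8,i9 (mul;st) pair
  cy7 -> i10,i11 (st;or) pair
  cy8 -> i12,i13 (mulh;blt) pair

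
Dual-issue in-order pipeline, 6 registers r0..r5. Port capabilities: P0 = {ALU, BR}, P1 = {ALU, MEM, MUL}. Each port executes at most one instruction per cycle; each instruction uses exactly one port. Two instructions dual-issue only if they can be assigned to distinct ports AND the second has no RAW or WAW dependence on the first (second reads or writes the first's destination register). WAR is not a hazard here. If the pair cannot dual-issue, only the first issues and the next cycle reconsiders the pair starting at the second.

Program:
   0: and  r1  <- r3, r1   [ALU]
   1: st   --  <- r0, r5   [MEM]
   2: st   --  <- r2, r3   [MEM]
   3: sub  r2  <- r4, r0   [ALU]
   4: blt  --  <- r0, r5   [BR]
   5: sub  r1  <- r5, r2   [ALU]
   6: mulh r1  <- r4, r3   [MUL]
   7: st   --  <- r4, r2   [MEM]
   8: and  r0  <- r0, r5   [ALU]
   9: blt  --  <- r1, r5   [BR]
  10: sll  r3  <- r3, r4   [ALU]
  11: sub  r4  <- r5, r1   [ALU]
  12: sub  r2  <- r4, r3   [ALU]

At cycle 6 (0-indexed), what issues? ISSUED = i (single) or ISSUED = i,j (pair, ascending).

ISSUED = 11

#0 head=0: and;st i0+i1 dual
#1 head=2: st;sub i2+i3 dual
#2 head=4: blt;sub i4+i5 dual
#3 head=6: mulh i6 no-port MUL/MEM
#4 head=7: st;and i7+i8 dual
#5 head=9: blt;sll i9+i10 dual
#6 head=11: sub i11 RAW r4
#7 head=12: sub i12 tail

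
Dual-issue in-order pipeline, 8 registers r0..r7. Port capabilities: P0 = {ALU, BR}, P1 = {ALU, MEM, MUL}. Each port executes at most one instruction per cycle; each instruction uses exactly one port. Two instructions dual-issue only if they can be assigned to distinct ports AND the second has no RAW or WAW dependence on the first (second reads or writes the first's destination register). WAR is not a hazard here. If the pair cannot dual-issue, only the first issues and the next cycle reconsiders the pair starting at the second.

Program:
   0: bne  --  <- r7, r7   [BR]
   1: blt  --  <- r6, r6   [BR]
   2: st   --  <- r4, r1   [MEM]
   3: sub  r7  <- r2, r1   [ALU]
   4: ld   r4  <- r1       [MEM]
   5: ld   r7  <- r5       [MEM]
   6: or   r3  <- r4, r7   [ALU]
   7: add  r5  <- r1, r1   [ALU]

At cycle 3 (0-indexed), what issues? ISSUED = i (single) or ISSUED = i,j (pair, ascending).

#0 head=0: bne.BR i0 no-port BR/BR
#1 head=1: blt.BR;st.MEM i1&i2 2-wide
#2 head=3: sub.ALU;ld.MEM i3&i4 2-wide
#3 head=5: ld.MEM i5 RAW r7
#4 head=6: or.ALU;add.ALU i6&i7 2-wide

ISSUED = 5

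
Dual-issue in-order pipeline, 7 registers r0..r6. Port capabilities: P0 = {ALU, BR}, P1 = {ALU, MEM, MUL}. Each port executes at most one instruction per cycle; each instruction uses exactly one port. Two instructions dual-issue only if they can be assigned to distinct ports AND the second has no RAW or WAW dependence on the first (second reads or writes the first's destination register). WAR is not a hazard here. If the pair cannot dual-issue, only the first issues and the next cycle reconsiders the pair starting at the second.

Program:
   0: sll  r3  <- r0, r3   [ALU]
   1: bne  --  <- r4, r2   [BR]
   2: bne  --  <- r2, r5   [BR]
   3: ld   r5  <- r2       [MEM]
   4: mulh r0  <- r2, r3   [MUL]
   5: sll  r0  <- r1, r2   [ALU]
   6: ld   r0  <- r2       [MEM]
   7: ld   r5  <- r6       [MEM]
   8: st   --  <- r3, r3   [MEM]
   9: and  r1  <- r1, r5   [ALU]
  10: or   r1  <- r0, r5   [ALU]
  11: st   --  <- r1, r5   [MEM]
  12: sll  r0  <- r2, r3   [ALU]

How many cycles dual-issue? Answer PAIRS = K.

0. sll.ALU/bne.BR @i0+i1  | dual
1. bne.BR/ld.MEM @i2+i3  | dual
2. mulh.MUL @i4  | WAW r0
3. sll.ALU @i5  | WAW r0
4. ld.MEM @i6  | no-port MEM/MEM
5. ld.MEM @i7  | no-port MEM/MEM
6. st.MEM/and.ALU @i8+i9  | dual
7. or.ALU @i10  | RAW r1
8. st.MEM/sll.ALU @i11+i12  | dual

PAIRS = 4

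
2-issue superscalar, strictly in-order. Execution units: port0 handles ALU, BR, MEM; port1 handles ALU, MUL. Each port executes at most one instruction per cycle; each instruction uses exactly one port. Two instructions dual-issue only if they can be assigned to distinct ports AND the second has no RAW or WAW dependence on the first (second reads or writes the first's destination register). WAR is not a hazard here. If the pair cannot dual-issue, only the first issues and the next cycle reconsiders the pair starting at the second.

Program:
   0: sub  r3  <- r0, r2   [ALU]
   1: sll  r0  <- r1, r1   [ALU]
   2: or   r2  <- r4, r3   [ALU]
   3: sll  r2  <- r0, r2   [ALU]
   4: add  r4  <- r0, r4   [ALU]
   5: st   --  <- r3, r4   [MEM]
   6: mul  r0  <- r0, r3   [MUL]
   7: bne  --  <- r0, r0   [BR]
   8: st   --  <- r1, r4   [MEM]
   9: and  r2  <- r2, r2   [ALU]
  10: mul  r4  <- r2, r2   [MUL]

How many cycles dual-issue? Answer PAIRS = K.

#0 head=0: sub;sll i0/i1 dual
#1 head=2: or i2 RAW+WAW r2
#2 head=3: sll;add i3/i4 dual
#3 head=5: st;mul i5/i6 dual
#4 head=7: bne i7 no-port BR/MEM
#5 head=8: st;and i8/i9 dual
#6 head=10: mul i10 tail

PAIRS = 4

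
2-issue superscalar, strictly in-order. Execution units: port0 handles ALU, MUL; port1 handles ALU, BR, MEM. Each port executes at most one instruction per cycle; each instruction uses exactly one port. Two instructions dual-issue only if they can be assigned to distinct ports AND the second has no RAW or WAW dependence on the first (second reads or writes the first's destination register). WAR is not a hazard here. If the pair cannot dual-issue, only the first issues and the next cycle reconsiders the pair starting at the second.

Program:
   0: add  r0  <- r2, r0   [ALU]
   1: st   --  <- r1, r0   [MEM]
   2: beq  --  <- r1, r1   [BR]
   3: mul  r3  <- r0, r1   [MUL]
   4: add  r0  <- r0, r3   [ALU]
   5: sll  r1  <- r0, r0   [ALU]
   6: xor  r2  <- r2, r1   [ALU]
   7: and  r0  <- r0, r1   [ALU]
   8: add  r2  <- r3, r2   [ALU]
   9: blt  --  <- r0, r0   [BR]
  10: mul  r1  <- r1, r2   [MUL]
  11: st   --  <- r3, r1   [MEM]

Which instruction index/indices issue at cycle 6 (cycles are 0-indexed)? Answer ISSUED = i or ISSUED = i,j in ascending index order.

c0: i0 add  RAW r0
c1: i1 st  no-port MEM/BR
c2: i2/i3 beq mul  dual
c3: i4 add  RAW r0
c4: i5 sll  RAW r1
c5: i6/i7 xor and  dual
c6: i8/i9 add blt  dual
c7: i10 mul  RAW r1
c8: i11 st  tail

ISSUED = 8,9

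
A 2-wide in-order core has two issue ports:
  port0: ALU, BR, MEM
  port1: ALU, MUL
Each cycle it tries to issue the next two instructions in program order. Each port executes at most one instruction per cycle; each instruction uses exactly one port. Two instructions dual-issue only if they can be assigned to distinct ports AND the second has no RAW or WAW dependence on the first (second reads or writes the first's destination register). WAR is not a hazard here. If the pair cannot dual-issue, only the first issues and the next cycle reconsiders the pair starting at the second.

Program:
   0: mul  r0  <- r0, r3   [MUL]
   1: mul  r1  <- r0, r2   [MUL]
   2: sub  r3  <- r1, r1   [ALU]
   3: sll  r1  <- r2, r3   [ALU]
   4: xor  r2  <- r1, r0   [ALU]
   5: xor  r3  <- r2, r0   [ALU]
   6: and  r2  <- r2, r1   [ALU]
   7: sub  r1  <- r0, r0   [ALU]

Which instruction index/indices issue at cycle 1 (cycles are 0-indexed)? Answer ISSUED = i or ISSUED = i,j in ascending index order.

#0 head=0: mul i0 no-port MUL/MUL
#1 head=1: mul i1 RAW r1
#2 head=2: sub i2 RAW r3
#3 head=3: sll i3 RAW r1
#4 head=4: xor i4 RAW r2
#5 head=5: xor/and i5/i6 2-wide
#6 head=7: sub i7 tail

ISSUED = 1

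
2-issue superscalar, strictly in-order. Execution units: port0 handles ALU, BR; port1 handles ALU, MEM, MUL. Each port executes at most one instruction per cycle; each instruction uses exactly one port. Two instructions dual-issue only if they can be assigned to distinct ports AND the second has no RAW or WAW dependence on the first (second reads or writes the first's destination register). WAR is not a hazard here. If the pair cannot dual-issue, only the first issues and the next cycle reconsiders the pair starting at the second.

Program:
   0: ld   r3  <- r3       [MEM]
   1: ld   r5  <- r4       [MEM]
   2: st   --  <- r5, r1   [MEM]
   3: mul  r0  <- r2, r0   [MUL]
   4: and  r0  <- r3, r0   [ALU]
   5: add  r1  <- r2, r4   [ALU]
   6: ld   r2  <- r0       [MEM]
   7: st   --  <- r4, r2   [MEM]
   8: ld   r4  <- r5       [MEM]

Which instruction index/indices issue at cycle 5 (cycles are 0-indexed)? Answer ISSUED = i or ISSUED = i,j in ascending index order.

ISSUED = 6

#0 head=0: ld i0 no-port MEM/MEM
#1 head=1: ld i1 no-port MEM/MEM
#2 head=2: st i2 no-port MEM/MUL
#3 head=3: mul i3 RAW+WAW r0
#4 head=4: and;add i4/i5 pair
#5 head=6: ld i6 no-port MEM/MEM
#6 head=7: st i7 no-port MEM/MEM
#7 head=8: ld i8 tail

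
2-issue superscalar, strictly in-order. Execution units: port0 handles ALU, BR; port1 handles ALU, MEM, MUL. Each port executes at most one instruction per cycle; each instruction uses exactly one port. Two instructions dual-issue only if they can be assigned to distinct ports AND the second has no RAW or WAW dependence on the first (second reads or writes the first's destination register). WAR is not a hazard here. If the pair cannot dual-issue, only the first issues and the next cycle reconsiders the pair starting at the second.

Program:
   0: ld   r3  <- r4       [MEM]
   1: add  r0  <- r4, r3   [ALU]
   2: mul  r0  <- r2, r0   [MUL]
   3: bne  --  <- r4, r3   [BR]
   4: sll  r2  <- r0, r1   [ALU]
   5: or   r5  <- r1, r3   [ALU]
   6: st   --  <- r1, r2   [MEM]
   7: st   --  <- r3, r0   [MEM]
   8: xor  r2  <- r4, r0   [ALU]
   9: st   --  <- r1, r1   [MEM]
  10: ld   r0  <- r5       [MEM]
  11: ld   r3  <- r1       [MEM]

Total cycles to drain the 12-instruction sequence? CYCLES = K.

CYCLES = 9

t=0 i0:ld ; RAW r3
t=1 i1:add ; RAW+WAW r0
t=2 i2&i3:mul;bne ; dual
t=3 i4&i5:sll;or ; dual
t=4 i6:st ; no-port MEM/MEM
t=5 i7&i8:st;xor ; dual
t=6 i9:st ; no-port MEM/MEM
t=7 i10:ld ; no-port MEM/MEM
t=8 i11:ld ; tail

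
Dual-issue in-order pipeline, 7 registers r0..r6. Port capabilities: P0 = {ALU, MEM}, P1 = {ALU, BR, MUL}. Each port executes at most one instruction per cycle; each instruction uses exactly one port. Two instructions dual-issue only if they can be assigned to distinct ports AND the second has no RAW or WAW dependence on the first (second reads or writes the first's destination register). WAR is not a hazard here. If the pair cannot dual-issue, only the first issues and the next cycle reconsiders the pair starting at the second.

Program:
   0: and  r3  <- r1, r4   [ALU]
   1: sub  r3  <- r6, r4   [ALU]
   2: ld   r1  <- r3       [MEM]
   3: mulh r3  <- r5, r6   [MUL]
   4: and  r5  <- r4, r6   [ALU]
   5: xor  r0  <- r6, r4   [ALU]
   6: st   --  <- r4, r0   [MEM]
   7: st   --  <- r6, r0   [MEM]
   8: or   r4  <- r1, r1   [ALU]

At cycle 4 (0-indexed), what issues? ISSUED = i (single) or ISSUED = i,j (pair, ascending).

ISSUED = 6

0. and @i0  | WAW r3
1. sub @i1  | RAW r3
2. ld+mulh @i2/i3  | dual
3. and+xor @i4/i5  | dual
4. st @i6  | no-port MEM/MEM
5. st+or @i7/i8  | dual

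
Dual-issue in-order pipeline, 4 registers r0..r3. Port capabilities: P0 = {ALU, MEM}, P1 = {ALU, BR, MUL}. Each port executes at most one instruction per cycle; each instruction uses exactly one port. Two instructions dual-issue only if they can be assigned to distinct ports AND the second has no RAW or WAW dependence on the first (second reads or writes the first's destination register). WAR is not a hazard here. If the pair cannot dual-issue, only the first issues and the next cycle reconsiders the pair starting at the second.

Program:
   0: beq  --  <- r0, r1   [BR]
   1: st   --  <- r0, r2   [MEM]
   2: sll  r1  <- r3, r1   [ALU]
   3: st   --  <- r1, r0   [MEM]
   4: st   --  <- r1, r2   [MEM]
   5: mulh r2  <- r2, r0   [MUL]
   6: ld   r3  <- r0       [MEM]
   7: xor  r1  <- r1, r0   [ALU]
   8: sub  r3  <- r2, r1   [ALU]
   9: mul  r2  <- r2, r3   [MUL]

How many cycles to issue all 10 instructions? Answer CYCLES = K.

CYCLES = 7

t=0 i0+i1:beq.BR/st.MEM ; pair
t=1 i2:sll.ALU ; RAW r1
t=2 i3:st.MEM ; no-port MEM/MEM
t=3 i4+i5:st.MEM/mulh.MUL ; pair
t=4 i6+i7:ld.MEM/xor.ALU ; pair
t=5 i8:sub.ALU ; RAW r3
t=6 i9:mul.MUL ; tail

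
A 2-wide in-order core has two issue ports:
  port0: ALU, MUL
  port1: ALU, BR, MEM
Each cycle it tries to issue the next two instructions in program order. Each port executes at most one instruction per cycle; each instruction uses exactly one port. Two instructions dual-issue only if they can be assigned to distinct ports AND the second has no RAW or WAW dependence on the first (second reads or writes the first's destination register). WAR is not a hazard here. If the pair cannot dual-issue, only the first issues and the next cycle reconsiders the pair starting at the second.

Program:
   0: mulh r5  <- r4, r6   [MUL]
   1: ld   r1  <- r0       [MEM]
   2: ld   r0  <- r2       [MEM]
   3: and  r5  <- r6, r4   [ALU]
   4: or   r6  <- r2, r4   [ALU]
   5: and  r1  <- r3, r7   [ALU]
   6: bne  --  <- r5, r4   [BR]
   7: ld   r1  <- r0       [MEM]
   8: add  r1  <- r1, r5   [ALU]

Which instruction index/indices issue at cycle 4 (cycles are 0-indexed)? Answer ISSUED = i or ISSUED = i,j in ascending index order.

ISSUED = 7

  cy0 -> i0&i1 (mulh;ld) dual
  cy1 -> i2&i3 (ld;and) dual
  cy2 -> i4&i5 (or;and) dual
  cy3 -> i6 (bne) no-port BR/MEM
  cy4 -> i7 (ld) RAW+WAW r1
  cy5 -> i8 (add) tail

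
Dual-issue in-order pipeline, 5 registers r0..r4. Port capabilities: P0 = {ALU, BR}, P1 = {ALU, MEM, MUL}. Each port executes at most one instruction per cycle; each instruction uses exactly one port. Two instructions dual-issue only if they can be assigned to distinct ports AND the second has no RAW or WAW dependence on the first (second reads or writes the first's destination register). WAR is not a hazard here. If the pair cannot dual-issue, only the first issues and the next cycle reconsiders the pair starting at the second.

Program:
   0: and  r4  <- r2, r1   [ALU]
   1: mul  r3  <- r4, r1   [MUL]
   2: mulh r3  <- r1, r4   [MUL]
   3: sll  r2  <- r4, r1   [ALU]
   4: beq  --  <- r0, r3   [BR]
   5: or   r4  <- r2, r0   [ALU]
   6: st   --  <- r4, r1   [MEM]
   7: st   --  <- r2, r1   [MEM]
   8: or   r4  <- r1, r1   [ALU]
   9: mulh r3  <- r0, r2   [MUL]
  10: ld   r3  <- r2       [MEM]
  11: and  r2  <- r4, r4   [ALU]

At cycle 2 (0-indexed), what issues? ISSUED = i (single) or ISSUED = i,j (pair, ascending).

#0 head=0: and i0 RAW r4
#1 head=1: mul i1 no-port MUL/MUL
#2 head=2: mulh;sll i2+i3 dual
#3 head=4: beq;or i4+i5 dual
#4 head=6: st i6 no-port MEM/MEM
#5 head=7: st;or i7+i8 dual
#6 head=9: mulh i9 no-port MUL/MEM
#7 head=10: ld;and i10+i11 dual

ISSUED = 2,3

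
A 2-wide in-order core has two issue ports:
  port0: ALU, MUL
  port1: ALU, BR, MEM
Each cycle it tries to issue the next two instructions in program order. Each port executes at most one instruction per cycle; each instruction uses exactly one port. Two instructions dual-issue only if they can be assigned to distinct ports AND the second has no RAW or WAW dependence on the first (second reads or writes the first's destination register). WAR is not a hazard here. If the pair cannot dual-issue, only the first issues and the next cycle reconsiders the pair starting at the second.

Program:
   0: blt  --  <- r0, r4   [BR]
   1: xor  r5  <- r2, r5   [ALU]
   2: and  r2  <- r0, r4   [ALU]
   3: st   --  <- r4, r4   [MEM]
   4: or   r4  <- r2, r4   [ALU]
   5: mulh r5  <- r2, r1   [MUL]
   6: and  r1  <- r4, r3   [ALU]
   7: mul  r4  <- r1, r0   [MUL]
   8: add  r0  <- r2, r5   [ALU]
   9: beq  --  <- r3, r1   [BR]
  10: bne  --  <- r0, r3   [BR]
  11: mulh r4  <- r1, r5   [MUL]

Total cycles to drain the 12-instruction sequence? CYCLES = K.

CYCLES = 7

#0 head=0: blt.BR;xor.ALU i0+i1 dual
#1 head=2: and.ALU;st.MEM i2+i3 dual
#2 head=4: or.ALU;mulh.MUL i4+i5 dual
#3 head=6: and.ALU i6 RAW r1
#4 head=7: mul.MUL;add.ALU i7+i8 dual
#5 head=9: beq.BR i9 no-port BR/BR
#6 head=10: bne.BR;mulh.MUL i10+i11 dual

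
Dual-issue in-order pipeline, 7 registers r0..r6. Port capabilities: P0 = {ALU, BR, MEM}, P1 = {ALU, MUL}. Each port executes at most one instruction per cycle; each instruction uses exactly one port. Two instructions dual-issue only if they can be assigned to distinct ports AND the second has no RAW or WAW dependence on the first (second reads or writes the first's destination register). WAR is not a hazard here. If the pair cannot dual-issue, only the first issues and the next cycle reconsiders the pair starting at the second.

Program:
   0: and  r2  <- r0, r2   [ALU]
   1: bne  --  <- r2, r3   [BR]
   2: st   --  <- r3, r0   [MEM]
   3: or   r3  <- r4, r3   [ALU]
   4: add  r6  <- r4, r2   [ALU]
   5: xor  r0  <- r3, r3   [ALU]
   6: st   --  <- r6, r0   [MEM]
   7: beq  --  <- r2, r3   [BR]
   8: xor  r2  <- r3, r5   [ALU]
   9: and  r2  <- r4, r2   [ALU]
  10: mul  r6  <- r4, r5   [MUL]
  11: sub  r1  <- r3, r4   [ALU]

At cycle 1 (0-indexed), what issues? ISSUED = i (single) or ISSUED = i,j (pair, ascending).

t=0 i0:and ; RAW r2
t=1 i1:bne ; no-port BR/MEM
t=2 i2,i3:st or ; 2-wide
t=3 i4,i5:add xor ; 2-wide
t=4 i6:st ; no-port MEM/BR
t=5 i7,i8:beq xor ; 2-wide
t=6 i9,i10:and mul ; 2-wide
t=7 i11:sub ; tail

ISSUED = 1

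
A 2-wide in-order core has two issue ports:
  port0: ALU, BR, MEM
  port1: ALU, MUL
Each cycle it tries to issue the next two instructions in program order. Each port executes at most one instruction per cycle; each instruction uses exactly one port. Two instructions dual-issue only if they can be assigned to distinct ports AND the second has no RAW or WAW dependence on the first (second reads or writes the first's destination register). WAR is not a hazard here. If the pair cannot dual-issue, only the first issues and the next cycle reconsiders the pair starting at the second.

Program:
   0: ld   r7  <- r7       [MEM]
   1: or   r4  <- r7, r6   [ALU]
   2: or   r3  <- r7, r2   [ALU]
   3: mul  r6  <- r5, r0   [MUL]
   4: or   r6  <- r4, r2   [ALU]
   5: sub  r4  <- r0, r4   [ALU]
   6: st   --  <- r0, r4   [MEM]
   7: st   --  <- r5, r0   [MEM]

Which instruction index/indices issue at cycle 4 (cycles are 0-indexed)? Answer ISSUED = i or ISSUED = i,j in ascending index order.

ISSUED = 6

#0 head=0: ld.MEM i0 RAW r7
#1 head=1: or.ALU+or.ALU i1&i2 pair
#2 head=3: mul.MUL i3 WAW r6
#3 head=4: or.ALU+sub.ALU i4&i5 pair
#4 head=6: st.MEM i6 no-port MEM/MEM
#5 head=7: st.MEM i7 tail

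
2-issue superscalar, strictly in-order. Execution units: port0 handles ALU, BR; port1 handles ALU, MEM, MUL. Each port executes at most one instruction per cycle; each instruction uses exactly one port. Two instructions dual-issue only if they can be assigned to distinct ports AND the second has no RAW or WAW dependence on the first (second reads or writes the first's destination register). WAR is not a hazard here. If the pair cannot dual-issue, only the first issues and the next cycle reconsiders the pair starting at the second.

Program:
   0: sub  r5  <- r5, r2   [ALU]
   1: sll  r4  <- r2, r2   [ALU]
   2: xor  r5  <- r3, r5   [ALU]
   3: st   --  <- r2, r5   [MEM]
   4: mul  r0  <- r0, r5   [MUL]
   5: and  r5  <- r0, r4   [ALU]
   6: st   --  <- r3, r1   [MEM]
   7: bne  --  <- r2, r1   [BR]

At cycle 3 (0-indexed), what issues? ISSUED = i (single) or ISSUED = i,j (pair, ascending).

c0: i0+i1 sub sll  dual
c1: i2 xor  RAW r5
c2: i3 st  no-port MEM/MUL
c3: i4 mul  RAW r0
c4: i5+i6 and st  dual
c5: i7 bne  tail

ISSUED = 4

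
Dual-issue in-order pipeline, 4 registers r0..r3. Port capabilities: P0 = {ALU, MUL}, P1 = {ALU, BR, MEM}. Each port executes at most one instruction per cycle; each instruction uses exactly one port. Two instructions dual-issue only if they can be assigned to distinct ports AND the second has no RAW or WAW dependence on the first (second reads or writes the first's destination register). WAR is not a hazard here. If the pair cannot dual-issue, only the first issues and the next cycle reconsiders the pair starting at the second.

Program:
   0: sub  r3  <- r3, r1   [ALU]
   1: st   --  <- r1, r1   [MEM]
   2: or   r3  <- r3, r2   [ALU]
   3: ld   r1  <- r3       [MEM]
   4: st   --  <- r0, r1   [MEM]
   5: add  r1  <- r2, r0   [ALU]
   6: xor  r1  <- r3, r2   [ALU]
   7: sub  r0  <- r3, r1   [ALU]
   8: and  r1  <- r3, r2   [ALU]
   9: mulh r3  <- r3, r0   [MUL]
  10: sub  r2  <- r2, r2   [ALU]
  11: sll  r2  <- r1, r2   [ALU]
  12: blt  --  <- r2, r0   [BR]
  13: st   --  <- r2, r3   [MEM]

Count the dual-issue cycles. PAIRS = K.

c0: i0&i1 sub.ALU st.MEM  dual
c1: i2 or.ALU  RAW r3
c2: i3 ld.MEM  no-port MEM/MEM
c3: i4&i5 st.MEM add.ALU  dual
c4: i6 xor.ALU  RAW r1
c5: i7&i8 sub.ALU and.ALU  dual
c6: i9&i10 mulh.MUL sub.ALU  dual
c7: i11 sll.ALU  RAW r2
c8: i12 blt.BR  no-port BR/MEM
c9: i13 st.MEM  tail

PAIRS = 4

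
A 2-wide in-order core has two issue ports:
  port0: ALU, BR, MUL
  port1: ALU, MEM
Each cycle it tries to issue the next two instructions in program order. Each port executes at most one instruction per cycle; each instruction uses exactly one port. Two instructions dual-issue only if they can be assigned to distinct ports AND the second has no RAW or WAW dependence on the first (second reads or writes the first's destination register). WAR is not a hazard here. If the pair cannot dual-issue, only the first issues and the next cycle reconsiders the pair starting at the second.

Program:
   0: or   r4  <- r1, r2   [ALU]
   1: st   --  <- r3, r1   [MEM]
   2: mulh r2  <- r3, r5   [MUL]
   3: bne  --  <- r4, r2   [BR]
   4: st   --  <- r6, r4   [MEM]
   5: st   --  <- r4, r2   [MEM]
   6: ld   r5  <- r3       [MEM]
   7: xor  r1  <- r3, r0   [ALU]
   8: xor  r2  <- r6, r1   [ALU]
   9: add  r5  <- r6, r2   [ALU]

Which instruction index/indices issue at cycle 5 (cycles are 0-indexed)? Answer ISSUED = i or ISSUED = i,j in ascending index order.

0. or+st @i0,i1  | pair
1. mulh @i2  | no-port MUL/BR
2. bne+st @i3,i4  | pair
3. st @i5  | no-port MEM/MEM
4. ld+xor @i6,i7  | pair
5. xor @i8  | RAW r2
6. add @i9  | tail

ISSUED = 8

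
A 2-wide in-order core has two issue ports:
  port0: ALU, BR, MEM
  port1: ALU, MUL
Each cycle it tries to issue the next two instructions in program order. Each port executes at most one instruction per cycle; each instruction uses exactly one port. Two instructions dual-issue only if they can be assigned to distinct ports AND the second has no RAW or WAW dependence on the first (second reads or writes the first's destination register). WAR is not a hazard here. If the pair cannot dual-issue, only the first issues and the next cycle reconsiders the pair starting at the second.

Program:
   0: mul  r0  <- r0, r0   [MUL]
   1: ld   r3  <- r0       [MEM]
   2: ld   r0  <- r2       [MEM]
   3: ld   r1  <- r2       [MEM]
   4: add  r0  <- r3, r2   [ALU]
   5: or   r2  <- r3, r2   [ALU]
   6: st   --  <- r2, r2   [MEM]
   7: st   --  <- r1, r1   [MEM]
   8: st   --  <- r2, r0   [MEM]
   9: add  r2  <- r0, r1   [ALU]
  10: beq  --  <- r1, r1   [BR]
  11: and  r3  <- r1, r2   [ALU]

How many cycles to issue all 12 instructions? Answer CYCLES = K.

  cy0 -> i0 (mul) RAW r0
  cy1 -> i1 (ld) no-port MEM/MEM
  cy2 -> i2 (ld) no-port MEM/MEM
  cy3 -> i3/i4 (ld+add) pair
  cy4 -> i5 (or) RAW r2
  cy5 -> i6 (st) no-port MEM/MEM
  cy6 -> i7 (st) no-port MEM/MEM
  cy7 -> i8/i9 (st+add) pair
  cy8 -> i10/i11 (beq+and) pair

CYCLES = 9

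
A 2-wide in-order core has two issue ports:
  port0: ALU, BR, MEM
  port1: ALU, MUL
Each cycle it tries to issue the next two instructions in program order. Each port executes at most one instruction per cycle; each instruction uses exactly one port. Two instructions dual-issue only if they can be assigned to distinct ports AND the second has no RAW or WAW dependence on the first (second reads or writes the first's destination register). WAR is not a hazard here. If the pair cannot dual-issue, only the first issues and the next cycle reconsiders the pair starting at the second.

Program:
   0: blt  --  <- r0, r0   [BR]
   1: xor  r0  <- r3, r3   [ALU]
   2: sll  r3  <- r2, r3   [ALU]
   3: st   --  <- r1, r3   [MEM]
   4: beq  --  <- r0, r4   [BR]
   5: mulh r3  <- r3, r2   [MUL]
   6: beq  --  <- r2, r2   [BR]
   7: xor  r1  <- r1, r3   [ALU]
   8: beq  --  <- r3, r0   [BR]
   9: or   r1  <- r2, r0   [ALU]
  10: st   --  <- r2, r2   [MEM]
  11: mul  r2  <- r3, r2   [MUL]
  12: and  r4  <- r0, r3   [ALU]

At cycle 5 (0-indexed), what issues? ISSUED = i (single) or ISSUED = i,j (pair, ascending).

0. blt.BR+xor.ALU @i0/i1  | dual
1. sll.ALU @i2  | RAW r3
2. st.MEM @i3  | no-port MEM/BR
3. beq.BR+mulh.MUL @i4/i5  | dual
4. beq.BR+xor.ALU @i6/i7  | dual
5. beq.BR+or.ALU @i8/i9  | dual
6. st.MEM+mul.MUL @i10/i11  | dual
7. and.ALU @i12  | tail

ISSUED = 8,9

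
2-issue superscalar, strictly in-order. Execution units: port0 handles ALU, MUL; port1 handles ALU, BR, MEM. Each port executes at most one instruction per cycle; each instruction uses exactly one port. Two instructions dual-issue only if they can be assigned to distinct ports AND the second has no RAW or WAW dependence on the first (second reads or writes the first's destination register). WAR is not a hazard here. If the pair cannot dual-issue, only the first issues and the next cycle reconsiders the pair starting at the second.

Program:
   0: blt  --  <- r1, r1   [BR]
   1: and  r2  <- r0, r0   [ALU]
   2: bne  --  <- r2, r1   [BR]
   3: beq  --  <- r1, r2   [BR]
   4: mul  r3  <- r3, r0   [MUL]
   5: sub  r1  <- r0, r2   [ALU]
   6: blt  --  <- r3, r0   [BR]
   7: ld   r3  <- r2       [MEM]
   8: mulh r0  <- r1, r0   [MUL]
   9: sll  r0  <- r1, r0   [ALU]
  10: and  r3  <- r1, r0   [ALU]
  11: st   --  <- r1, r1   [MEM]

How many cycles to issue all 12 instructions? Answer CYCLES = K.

[0] i0/i1  blt.BR/and.ALU  -- pair
[1] i2  bne.BR  -- no-port BR/BR
[2] i3/i4  beq.BR/mul.MUL  -- pair
[3] i5/i6  sub.ALU/blt.BR  -- pair
[4] i7/i8  ld.MEM/mulh.MUL  -- pair
[5] i9  sll.ALU  -- RAW r0
[6] i10/i11  and.ALU/st.MEM  -- pair

CYCLES = 7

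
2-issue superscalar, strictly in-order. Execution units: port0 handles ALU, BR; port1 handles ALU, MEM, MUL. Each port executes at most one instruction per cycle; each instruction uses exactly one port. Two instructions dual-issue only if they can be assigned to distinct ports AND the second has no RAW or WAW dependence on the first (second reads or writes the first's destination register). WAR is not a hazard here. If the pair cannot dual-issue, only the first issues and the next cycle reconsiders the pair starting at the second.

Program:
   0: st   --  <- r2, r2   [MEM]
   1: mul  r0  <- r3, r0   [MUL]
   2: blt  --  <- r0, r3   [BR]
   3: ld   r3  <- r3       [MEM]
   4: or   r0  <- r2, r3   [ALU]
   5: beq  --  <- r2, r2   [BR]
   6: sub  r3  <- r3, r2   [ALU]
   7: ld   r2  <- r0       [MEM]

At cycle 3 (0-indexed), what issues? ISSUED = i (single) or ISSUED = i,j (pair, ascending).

  cy0 -> i0 (st) no-port MEM/MUL
  cy1 -> i1 (mul) RAW r0
  cy2 -> i2/i3 (blt;ld) dual
  cy3 -> i4/i5 (or;beq) dual
  cy4 -> i6/i7 (sub;ld) dual

ISSUED = 4,5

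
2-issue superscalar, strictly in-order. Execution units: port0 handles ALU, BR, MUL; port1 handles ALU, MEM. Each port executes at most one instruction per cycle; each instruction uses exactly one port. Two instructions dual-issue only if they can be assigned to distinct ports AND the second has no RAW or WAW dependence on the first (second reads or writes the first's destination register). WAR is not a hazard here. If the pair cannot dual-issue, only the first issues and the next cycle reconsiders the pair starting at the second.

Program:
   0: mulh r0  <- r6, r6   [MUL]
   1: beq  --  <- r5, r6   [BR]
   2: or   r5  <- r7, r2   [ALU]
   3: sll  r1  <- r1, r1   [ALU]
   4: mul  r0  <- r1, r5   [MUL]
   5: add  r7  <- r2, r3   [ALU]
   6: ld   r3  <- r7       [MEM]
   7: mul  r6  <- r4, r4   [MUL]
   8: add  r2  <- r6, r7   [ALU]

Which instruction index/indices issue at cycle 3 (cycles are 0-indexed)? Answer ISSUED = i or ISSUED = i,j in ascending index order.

0. mulh.MUL @i0  | no-port MUL/BR
1. beq.BR/or.ALU @i1&i2  | pair
2. sll.ALU @i3  | RAW r1
3. mul.MUL/add.ALU @i4&i5  | pair
4. ld.MEM/mul.MUL @i6&i7  | pair
5. add.ALU @i8  | tail

ISSUED = 4,5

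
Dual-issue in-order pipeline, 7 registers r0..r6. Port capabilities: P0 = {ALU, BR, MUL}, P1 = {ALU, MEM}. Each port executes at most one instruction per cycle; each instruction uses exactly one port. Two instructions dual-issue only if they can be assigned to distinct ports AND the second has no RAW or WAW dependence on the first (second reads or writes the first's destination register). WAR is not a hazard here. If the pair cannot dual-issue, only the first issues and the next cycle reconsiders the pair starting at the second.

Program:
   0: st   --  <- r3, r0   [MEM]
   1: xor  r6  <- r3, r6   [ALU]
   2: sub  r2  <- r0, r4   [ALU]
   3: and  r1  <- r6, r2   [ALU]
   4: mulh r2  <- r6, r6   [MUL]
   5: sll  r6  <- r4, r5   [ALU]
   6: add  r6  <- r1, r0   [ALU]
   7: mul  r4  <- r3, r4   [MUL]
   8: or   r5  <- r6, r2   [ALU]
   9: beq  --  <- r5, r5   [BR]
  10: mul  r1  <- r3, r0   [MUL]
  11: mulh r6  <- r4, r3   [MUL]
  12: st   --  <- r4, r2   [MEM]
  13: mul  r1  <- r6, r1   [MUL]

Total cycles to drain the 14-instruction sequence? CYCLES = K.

CYCLES = 10

[0] i0&i1  st.MEM xor.ALU  -- dual
[1] i2  sub.ALU  -- RAW r2
[2] i3&i4  and.ALU mulh.MUL  -- dual
[3] i5  sll.ALU  -- WAW r6
[4] i6&i7  add.ALU mul.MUL  -- dual
[5] i8  or.ALU  -- RAW r5
[6] i9  beq.BR  -- no-port BR/MUL
[7] i10  mul.MUL  -- no-port MUL/MUL
[8] i11&i12  mulh.MUL st.MEM  -- dual
[9] i13  mul.MUL  -- tail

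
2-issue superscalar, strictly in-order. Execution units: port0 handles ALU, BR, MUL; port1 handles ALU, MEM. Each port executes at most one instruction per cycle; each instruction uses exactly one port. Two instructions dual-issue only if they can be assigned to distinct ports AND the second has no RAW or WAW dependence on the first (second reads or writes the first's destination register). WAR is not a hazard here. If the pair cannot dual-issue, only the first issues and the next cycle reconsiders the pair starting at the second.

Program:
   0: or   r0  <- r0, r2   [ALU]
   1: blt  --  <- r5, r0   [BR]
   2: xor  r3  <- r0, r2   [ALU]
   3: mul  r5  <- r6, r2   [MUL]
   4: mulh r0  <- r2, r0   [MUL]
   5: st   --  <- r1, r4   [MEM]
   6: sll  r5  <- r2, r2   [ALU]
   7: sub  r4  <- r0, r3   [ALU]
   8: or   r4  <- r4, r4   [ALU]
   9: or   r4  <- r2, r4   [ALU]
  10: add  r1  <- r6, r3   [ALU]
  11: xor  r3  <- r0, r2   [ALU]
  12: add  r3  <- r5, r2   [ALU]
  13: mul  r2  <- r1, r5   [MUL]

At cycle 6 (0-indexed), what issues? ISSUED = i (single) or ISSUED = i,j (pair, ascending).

ISSUED = 9,10

  cy0 -> i0 (or) RAW r0
  cy1 -> i1&i2 (blt+xor) 2-wide
  cy2 -> i3 (mul) no-port MUL/MUL
  cy3 -> i4&i5 (mulh+st) 2-wide
  cy4 -> i6&i7 (sll+sub) 2-wide
  cy5 -> i8 (or) RAW+WAW r4
  cy6 -> i9&i10 (or+add) 2-wide
  cy7 -> i11 (xor) WAW r3
  cy8 -> i12&i13 (add+mul) 2-wide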